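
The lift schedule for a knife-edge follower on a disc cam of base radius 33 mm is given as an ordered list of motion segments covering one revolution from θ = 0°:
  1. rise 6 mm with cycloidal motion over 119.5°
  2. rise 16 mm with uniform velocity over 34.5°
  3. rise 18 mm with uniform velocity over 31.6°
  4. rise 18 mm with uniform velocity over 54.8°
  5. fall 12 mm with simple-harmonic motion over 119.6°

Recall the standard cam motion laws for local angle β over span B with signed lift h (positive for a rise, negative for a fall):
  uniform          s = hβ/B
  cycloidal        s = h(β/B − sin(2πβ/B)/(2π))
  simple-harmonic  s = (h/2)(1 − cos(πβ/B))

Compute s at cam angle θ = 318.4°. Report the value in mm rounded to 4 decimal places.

seg 1 [0°–119.5°] cycloidal, h=6: full span → s += 6 → s = 6.0000
seg 2 [119.5°–154°] uniform, h=16: full span → s += 16 → s = 22.0000
seg 3 [154°–185.6°] uniform, h=18: full span → s += 18 → s = 40.0000
seg 4 [185.6°–240.4°] uniform, h=18: full span → s += 18 → s = 58.0000
seg 5 [240.4°–360°] simple-harmonic, h=-12: θ=318.4° here. β=78, B=119.6. -12/2·(1 − cos(π·0.6522)) = -8.7604 → s = 49.2396

49.2396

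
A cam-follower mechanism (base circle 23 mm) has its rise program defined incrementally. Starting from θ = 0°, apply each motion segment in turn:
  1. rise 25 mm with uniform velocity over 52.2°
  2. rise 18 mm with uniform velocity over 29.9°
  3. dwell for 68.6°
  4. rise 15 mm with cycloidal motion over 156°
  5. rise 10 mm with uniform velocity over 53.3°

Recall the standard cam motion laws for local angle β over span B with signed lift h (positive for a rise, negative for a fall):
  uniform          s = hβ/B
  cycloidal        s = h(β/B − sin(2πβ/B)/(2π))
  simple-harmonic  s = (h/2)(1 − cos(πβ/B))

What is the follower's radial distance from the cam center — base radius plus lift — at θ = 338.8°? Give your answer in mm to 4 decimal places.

seg 1 [0°–52.2°] uniform, h=25: full span → s += 25 → s = 25.0000
seg 2 [52.2°–82.1°] uniform, h=18: full span → s += 18 → s = 43.0000
seg 3 [82.1°–150.7°] dwell: s stays 43.0000
seg 4 [150.7°–306.7°] cycloidal, h=15: full span → s += 15 → s = 58.0000
seg 5 [306.7°–360°] uniform, h=10: θ=338.8° here. β=32.1, B=53.3. 10·32.1/53.3 = 6.0225 → s = 64.0225
radial distance = base radius + s = 23 + 64.0225 = 87.0225

87.0225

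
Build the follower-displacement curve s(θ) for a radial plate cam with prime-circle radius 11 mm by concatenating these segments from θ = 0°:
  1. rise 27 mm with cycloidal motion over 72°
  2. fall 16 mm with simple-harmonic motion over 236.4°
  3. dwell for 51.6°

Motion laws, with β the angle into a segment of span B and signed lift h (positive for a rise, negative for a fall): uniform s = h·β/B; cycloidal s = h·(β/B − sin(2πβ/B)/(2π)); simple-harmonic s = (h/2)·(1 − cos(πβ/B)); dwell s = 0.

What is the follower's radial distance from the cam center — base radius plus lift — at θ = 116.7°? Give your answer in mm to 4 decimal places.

seg 1 [0°–72°] cycloidal, h=27: full span → s += 27 → s = 27.0000
seg 2 [72°–308.4°] simple-harmonic, h=-16: θ=116.7° here. β=44.7, B=236.4. -16/2·(1 − cos(π·0.1891)) = -1.3705 → s = 25.6295
radial distance = base radius + s = 11 + 25.6295 = 36.6295

36.6295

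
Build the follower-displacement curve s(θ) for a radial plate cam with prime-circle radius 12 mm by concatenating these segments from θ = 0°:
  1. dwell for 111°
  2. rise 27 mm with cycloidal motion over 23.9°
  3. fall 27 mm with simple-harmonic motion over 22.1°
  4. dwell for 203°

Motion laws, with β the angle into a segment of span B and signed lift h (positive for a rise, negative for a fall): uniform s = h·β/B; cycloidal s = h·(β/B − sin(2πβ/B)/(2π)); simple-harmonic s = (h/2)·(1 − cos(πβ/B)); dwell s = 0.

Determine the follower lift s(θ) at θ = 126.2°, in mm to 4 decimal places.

seg 1 [0°–111°] dwell: s stays 0.0000
seg 2 [111°–134.9°] cycloidal, h=27: θ=126.2° here. β=15.2, B=23.9. 27·(0.6360 − sin(2π·0.6360)/(2π)) = 20.4124 → s = 20.4124

20.4124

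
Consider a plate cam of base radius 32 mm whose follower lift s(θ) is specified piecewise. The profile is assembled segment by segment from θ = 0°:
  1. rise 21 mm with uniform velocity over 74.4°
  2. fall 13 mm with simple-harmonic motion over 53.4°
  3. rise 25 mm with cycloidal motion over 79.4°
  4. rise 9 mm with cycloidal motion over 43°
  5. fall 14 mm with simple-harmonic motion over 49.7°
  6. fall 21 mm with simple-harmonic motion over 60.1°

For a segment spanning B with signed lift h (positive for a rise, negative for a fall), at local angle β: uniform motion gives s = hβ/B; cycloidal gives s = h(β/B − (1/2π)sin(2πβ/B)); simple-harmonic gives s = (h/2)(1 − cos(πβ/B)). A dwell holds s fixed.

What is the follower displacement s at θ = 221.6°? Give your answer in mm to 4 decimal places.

seg 1 [0°–74.4°] uniform, h=21: full span → s += 21 → s = 21.0000
seg 2 [74.4°–127.8°] simple-harmonic, h=-13: full span → s += -13 → s = 8.0000
seg 3 [127.8°–207.2°] cycloidal, h=25: full span → s += 25 → s = 33.0000
seg 4 [207.2°–250.2°] cycloidal, h=9: θ=221.6° here. β=14.4, B=43. 9·(0.3349 − sin(2π·0.3349)/(2π)) = 1.7805 → s = 34.7805

34.7805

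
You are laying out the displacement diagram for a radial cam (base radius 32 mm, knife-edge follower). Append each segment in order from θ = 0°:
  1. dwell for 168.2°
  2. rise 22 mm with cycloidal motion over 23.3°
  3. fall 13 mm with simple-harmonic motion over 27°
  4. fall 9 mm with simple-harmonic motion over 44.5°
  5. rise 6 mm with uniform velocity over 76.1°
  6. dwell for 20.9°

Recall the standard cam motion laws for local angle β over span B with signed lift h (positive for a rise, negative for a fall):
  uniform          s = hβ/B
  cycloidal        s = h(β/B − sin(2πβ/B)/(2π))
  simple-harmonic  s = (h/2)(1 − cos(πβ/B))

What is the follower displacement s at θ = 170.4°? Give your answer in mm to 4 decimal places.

seg 1 [0°–168.2°] dwell: s stays 0.0000
seg 2 [168.2°–191.5°] cycloidal, h=22: θ=170.4° here. β=2.2, B=23.3. 22·(0.0944 − sin(2π·0.0944)/(2π)) = 0.1197 → s = 0.1197

0.1197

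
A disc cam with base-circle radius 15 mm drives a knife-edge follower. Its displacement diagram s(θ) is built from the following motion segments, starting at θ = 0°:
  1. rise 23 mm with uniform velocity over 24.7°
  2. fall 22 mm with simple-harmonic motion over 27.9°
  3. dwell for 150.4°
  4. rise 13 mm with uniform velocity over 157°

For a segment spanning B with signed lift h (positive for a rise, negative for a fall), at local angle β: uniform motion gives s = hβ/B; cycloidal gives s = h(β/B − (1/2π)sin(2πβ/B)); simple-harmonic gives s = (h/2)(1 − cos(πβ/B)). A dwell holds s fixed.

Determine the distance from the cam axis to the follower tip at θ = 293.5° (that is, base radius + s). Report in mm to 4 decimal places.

seg 1 [0°–24.7°] uniform, h=23: full span → s += 23 → s = 23.0000
seg 2 [24.7°–52.6°] simple-harmonic, h=-22: full span → s += -22 → s = 1.0000
seg 3 [52.6°–203°] dwell: s stays 1.0000
seg 4 [203°–360°] uniform, h=13: θ=293.5° here. β=90.5, B=157. 13·90.5/157 = 7.4936 → s = 8.4936
radial distance = base radius + s = 15 + 8.4936 = 23.4936

23.4936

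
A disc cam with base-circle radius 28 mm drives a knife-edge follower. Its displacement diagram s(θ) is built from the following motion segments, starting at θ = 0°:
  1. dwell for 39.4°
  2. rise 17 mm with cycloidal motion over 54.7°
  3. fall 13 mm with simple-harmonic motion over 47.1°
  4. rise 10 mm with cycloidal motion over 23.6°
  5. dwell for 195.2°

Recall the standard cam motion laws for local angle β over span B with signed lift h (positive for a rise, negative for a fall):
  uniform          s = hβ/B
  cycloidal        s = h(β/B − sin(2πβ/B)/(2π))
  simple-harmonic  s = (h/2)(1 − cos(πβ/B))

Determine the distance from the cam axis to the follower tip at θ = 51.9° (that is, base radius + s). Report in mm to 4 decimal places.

seg 1 [0°–39.4°] dwell: s stays 0.0000
seg 2 [39.4°–94.1°] cycloidal, h=17: θ=51.9° here. β=12.5, B=54.7. 17·(0.2285 − sin(2π·0.2285)/(2π)) = 1.2038 → s = 1.2038
radial distance = base radius + s = 28 + 1.2038 = 29.2038

29.2038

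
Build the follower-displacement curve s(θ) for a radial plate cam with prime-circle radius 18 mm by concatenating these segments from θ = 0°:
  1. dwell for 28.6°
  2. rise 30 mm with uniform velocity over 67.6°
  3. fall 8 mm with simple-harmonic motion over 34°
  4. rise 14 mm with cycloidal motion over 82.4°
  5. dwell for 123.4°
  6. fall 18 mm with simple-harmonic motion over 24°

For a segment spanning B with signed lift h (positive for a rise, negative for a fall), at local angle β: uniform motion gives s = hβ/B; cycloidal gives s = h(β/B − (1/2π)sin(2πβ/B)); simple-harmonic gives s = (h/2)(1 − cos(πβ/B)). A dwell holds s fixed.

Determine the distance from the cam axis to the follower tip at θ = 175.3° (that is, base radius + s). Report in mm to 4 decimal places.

seg 1 [0°–28.6°] dwell: s stays 0.0000
seg 2 [28.6°–96.2°] uniform, h=30: full span → s += 30 → s = 30.0000
seg 3 [96.2°–130.2°] simple-harmonic, h=-8: full span → s += -8 → s = 22.0000
seg 4 [130.2°–212.6°] cycloidal, h=14: θ=175.3° here. β=45.1, B=82.4. 14·(0.5473 − sin(2π·0.5473)/(2π)) = 8.3155 → s = 30.3155
radial distance = base radius + s = 18 + 30.3155 = 48.3155

48.3155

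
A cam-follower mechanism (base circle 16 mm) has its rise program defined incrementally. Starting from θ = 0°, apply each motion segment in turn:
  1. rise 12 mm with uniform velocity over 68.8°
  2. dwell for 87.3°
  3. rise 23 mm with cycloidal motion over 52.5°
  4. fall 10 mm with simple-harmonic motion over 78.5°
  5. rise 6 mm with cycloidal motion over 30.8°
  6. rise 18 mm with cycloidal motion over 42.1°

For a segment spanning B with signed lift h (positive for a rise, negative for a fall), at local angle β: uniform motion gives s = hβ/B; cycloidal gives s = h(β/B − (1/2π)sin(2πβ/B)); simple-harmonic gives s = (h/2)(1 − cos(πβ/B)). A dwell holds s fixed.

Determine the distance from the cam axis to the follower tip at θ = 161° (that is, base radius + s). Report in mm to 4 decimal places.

seg 1 [0°–68.8°] uniform, h=12: full span → s += 12 → s = 12.0000
seg 2 [68.8°–156.1°] dwell: s stays 12.0000
seg 3 [156.1°–208.6°] cycloidal, h=23: θ=161° here. β=4.9, B=52.5. 23·(0.0933 − sin(2π·0.0933)/(2π)) = 0.1209 → s = 12.1209
radial distance = base radius + s = 16 + 12.1209 = 28.1209

28.1209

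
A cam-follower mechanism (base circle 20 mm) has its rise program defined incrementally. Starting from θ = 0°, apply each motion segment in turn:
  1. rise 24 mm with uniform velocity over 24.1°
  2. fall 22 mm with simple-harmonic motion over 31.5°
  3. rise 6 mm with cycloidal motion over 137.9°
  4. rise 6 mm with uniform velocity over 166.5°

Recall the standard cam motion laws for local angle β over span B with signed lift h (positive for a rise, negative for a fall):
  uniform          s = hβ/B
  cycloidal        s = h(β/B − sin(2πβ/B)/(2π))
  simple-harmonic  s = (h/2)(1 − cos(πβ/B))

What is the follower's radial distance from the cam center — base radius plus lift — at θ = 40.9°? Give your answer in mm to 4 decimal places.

seg 1 [0°–24.1°] uniform, h=24: full span → s += 24 → s = 24.0000
seg 2 [24.1°–55.6°] simple-harmonic, h=-22: θ=40.9° here. β=16.8, B=31.5. -22/2·(1 − cos(π·0.5333)) = -12.1498 → s = 11.8502
radial distance = base radius + s = 20 + 11.8502 = 31.8502

31.8502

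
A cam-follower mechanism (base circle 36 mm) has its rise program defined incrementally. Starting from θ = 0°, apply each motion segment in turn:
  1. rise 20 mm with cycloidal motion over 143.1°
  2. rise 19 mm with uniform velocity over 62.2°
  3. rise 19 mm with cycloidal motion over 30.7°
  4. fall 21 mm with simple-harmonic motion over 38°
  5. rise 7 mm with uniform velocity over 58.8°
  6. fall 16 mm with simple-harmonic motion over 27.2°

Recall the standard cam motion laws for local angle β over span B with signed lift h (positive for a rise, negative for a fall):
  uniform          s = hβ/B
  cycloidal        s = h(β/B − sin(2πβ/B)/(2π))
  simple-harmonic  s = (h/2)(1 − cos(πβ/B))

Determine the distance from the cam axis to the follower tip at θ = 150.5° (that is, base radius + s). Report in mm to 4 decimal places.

seg 1 [0°–143.1°] cycloidal, h=20: full span → s += 20 → s = 20.0000
seg 2 [143.1°–205.3°] uniform, h=19: θ=150.5° here. β=7.4, B=62.2. 19·7.4/62.2 = 2.2605 → s = 22.2605
radial distance = base radius + s = 36 + 22.2605 = 58.2605

58.2605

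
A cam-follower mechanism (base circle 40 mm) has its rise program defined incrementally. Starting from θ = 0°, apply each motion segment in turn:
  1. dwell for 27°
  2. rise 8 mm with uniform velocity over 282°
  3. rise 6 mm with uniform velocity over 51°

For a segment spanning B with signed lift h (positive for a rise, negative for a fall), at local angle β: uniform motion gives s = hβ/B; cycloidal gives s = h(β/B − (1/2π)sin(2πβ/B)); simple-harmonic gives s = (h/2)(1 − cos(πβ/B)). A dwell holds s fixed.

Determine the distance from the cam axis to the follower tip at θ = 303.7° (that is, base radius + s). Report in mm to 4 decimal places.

seg 1 [0°–27°] dwell: s stays 0.0000
seg 2 [27°–309°] uniform, h=8: θ=303.7° here. β=276.7, B=282. 8·276.7/282 = 7.8496 → s = 7.8496
radial distance = base radius + s = 40 + 7.8496 = 47.8496

47.8496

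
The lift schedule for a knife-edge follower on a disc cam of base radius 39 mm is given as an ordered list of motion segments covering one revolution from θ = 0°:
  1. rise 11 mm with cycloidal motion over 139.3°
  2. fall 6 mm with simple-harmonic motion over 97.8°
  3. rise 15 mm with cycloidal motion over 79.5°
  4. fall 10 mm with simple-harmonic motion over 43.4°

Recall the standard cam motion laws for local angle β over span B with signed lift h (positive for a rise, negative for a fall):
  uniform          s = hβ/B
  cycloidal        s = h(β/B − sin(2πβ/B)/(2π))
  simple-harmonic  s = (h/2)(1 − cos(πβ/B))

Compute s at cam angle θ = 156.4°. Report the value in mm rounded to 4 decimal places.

seg 1 [0°–139.3°] cycloidal, h=11: full span → s += 11 → s = 11.0000
seg 2 [139.3°–237.1°] simple-harmonic, h=-6: θ=156.4° here. β=17.1, B=97.8. -6/2·(1 − cos(π·0.1748)) = -0.4413 → s = 10.5587

10.5587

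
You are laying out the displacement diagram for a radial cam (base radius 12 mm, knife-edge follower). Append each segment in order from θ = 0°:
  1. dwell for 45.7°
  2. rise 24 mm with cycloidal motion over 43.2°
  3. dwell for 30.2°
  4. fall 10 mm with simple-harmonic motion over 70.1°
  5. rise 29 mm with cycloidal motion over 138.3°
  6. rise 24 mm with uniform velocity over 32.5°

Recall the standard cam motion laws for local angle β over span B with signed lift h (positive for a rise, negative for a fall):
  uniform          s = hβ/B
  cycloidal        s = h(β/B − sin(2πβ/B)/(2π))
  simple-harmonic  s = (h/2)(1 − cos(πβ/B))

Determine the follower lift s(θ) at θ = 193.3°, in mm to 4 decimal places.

seg 1 [0°–45.7°] dwell: s stays 0.0000
seg 2 [45.7°–88.9°] cycloidal, h=24: full span → s += 24 → s = 24.0000
seg 3 [88.9°–119.1°] dwell: s stays 24.0000
seg 4 [119.1°–189.2°] simple-harmonic, h=-10: full span → s += -10 → s = 14.0000
seg 5 [189.2°–327.5°] cycloidal, h=29: θ=193.3° here. β=4.1, B=138.3. 29·(0.0296 − sin(2π·0.0296)/(2π)) = 0.0050 → s = 14.0050

14.0050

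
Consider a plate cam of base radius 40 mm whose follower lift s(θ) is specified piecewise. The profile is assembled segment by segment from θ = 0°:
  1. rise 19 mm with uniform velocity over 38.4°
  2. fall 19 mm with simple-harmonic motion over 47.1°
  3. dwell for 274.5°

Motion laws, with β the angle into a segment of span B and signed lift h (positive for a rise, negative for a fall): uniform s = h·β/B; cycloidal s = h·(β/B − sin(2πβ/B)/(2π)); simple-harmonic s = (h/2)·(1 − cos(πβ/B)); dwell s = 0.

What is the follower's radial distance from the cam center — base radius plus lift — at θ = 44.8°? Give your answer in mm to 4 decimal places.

seg 1 [0°–38.4°] uniform, h=19: full span → s += 19 → s = 19.0000
seg 2 [38.4°–85.5°] simple-harmonic, h=-19: θ=44.8° here. β=6.4, B=47.1. -19/2·(1 − cos(π·0.1359)) = -0.8525 → s = 18.1475
radial distance = base radius + s = 40 + 18.1475 = 58.1475

58.1475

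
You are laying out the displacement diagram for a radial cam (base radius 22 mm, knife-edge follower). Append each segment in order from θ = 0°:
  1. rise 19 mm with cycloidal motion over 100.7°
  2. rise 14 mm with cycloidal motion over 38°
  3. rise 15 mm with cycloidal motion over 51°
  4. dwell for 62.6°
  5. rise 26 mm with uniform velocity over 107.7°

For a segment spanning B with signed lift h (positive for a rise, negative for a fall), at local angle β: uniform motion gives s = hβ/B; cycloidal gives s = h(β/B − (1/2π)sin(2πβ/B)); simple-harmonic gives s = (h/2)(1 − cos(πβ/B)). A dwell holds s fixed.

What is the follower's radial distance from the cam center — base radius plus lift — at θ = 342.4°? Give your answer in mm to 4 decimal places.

seg 1 [0°–100.7°] cycloidal, h=19: full span → s += 19 → s = 19.0000
seg 2 [100.7°–138.7°] cycloidal, h=14: full span → s += 14 → s = 33.0000
seg 3 [138.7°–189.7°] cycloidal, h=15: full span → s += 15 → s = 48.0000
seg 4 [189.7°–252.3°] dwell: s stays 48.0000
seg 5 [252.3°–360°] uniform, h=26: θ=342.4° here. β=90.1, B=107.7. 26·90.1/107.7 = 21.7512 → s = 69.7512
radial distance = base radius + s = 22 + 69.7512 = 91.7512

91.7512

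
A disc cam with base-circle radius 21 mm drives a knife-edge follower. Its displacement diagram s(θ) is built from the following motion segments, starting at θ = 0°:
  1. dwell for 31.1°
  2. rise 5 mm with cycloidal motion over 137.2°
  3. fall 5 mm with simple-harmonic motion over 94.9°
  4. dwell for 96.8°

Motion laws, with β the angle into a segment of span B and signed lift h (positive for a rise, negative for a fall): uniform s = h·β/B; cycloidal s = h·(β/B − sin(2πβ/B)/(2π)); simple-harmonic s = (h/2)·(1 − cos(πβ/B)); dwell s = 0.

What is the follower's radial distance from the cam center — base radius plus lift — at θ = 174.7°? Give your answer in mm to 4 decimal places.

seg 1 [0°–31.1°] dwell: s stays 0.0000
seg 2 [31.1°–168.3°] cycloidal, h=5: full span → s += 5 → s = 5.0000
seg 3 [168.3°–263.2°] simple-harmonic, h=-5: θ=174.7° here. β=6.4, B=94.9. -5/2·(1 − cos(π·0.0674)) = -0.0559 → s = 4.9441
radial distance = base radius + s = 21 + 4.9441 = 25.9441

25.9441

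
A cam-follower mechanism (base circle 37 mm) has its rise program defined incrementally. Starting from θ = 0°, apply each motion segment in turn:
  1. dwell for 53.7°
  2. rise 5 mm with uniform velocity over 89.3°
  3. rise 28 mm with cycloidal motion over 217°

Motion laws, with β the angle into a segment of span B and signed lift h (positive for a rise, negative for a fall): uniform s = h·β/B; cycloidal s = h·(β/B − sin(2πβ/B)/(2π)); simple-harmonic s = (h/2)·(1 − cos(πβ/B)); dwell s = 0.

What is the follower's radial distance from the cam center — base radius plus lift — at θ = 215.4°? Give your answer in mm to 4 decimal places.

seg 1 [0°–53.7°] dwell: s stays 0.0000
seg 2 [53.7°–143°] uniform, h=5: full span → s += 5 → s = 5.0000
seg 3 [143°–360°] cycloidal, h=28: θ=215.4° here. β=72.4, B=217. 28·(0.3336 − sin(2π·0.3336)/(2π)) = 5.4869 → s = 10.4869
radial distance = base radius + s = 37 + 10.4869 = 47.4869

47.4869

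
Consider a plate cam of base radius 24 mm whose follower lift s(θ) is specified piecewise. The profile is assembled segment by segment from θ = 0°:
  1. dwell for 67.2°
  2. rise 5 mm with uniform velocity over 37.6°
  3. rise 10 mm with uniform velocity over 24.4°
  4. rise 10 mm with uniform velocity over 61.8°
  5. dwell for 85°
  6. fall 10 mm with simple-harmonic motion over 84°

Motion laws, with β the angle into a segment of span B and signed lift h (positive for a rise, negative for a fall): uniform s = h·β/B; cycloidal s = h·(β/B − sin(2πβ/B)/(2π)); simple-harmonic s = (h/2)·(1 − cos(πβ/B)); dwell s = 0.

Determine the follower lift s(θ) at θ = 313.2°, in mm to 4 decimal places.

seg 1 [0°–67.2°] dwell: s stays 0.0000
seg 2 [67.2°–104.8°] uniform, h=5: full span → s += 5 → s = 5.0000
seg 3 [104.8°–129.2°] uniform, h=10: full span → s += 10 → s = 15.0000
seg 4 [129.2°–191°] uniform, h=10: full span → s += 10 → s = 25.0000
seg 5 [191°–276°] dwell: s stays 25.0000
seg 6 [276°–360°] simple-harmonic, h=-10: θ=313.2° here. β=37.2, B=84. -10/2·(1 − cos(π·0.4429)) = -4.1072 → s = 20.8928

20.8928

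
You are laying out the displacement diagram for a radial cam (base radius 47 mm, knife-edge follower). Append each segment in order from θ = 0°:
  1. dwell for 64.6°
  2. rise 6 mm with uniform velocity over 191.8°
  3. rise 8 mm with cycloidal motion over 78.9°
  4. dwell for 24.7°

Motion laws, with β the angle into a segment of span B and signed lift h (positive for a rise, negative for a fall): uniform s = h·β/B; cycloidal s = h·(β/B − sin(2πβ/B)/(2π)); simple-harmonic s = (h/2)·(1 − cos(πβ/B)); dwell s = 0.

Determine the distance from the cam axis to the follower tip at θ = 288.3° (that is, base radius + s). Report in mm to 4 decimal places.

seg 1 [0°–64.6°] dwell: s stays 0.0000
seg 2 [64.6°–256.4°] uniform, h=6: full span → s += 6 → s = 6.0000
seg 3 [256.4°–335.3°] cycloidal, h=8: θ=288.3° here. β=31.9, B=78.9. 8·(0.4043 − sin(2π·0.4043)/(2π)) = 2.5142 → s = 8.5142
radial distance = base radius + s = 47 + 8.5142 = 55.5142

55.5142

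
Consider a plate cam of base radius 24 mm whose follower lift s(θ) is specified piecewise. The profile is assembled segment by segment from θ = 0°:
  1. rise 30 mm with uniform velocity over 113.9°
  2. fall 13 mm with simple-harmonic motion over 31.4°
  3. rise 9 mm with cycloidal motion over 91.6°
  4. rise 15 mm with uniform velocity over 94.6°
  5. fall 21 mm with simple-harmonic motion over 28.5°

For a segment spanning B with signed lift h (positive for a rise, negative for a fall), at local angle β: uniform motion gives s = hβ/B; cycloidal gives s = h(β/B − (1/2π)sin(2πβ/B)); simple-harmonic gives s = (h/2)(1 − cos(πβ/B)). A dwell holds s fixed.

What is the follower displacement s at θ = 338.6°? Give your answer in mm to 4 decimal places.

seg 1 [0°–113.9°] uniform, h=30: full span → s += 30 → s = 30.0000
seg 2 [113.9°–145.3°] simple-harmonic, h=-13: full span → s += -13 → s = 17.0000
seg 3 [145.3°–236.9°] cycloidal, h=9: full span → s += 9 → s = 26.0000
seg 4 [236.9°–331.5°] uniform, h=15: full span → s += 15 → s = 41.0000
seg 5 [331.5°–360°] simple-harmonic, h=-21: θ=338.6° here. β=7.1, B=28.5. -21/2·(1 − cos(π·0.2491)) = -3.0549 → s = 37.9451

37.9451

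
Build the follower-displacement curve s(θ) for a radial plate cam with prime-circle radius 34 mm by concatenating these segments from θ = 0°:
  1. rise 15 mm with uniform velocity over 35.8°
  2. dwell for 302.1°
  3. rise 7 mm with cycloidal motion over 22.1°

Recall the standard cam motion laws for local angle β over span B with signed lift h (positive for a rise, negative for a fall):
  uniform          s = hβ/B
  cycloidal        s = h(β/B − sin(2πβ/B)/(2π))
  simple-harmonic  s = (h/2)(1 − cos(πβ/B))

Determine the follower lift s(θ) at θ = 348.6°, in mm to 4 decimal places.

seg 1 [0°–35.8°] uniform, h=15: full span → s += 15 → s = 15.0000
seg 2 [35.8°–337.9°] dwell: s stays 15.0000
seg 3 [337.9°–360°] cycloidal, h=7: θ=348.6° here. β=10.7, B=22.1. 7·(0.4842 − sin(2π·0.4842)/(2π)) = 3.2785 → s = 18.2785

18.2785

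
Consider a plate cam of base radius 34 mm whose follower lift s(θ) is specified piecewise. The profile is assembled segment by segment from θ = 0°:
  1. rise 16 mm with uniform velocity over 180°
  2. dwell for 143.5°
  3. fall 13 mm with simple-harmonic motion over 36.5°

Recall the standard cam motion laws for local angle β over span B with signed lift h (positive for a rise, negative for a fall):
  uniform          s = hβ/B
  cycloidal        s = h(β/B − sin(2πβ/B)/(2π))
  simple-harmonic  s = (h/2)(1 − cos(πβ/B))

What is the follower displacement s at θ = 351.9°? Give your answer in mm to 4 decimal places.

seg 1 [0°–180°] uniform, h=16: full span → s += 16 → s = 16.0000
seg 2 [180°–323.5°] dwell: s stays 16.0000
seg 3 [323.5°–360°] simple-harmonic, h=-13: θ=351.9° here. β=28.4, B=36.5. -13/2·(1 − cos(π·0.7781)) = -11.4833 → s = 4.5167

4.5167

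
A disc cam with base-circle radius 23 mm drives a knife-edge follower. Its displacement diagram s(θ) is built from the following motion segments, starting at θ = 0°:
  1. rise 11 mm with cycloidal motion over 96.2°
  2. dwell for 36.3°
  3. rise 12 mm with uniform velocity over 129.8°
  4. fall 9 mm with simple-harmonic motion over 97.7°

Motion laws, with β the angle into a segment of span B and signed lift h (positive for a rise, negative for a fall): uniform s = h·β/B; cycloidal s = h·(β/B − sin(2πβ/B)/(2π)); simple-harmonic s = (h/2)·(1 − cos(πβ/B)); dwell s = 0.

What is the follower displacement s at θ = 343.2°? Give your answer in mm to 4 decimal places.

seg 1 [0°–96.2°] cycloidal, h=11: full span → s += 11 → s = 11.0000
seg 2 [96.2°–132.5°] dwell: s stays 11.0000
seg 3 [132.5°–262.3°] uniform, h=12: full span → s += 12 → s = 23.0000
seg 4 [262.3°–360°] simple-harmonic, h=-9: θ=343.2° here. β=80.9, B=97.7. -9/2·(1 − cos(π·0.8280)) = -8.3592 → s = 14.6408

14.6408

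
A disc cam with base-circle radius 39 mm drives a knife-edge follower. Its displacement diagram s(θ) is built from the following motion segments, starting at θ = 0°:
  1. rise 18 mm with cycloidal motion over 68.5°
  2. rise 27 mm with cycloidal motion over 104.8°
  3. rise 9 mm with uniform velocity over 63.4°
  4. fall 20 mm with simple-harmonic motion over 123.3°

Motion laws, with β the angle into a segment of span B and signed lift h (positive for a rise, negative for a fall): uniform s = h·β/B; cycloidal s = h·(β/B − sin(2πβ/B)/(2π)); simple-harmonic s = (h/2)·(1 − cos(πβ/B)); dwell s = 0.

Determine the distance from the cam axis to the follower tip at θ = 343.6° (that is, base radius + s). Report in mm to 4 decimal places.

seg 1 [0°–68.5°] cycloidal, h=18: full span → s += 18 → s = 18.0000
seg 2 [68.5°–173.3°] cycloidal, h=27: full span → s += 27 → s = 45.0000
seg 3 [173.3°–236.7°] uniform, h=9: full span → s += 9 → s = 54.0000
seg 4 [236.7°–360°] simple-harmonic, h=-20: θ=343.6° here. β=106.9, B=123.3. -20/2·(1 − cos(π·0.8670)) = -19.1396 → s = 34.8604
radial distance = base radius + s = 39 + 34.8604 = 73.8604

73.8604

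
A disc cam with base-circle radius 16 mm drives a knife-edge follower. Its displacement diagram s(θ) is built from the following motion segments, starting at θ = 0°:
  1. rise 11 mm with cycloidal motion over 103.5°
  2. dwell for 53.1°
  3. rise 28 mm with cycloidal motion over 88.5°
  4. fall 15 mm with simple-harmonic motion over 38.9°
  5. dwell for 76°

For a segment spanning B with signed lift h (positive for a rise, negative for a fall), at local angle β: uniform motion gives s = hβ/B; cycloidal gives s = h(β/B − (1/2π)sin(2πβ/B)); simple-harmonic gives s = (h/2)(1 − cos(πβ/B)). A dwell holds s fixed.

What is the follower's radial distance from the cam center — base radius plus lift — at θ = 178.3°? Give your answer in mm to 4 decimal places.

seg 1 [0°–103.5°] cycloidal, h=11: full span → s += 11 → s = 11.0000
seg 2 [103.5°–156.6°] dwell: s stays 11.0000
seg 3 [156.6°–245.1°] cycloidal, h=28: θ=178.3° here. β=21.7, B=88.5. 28·(0.2452 − sin(2π·0.2452)/(2π)) = 2.4112 → s = 13.4112
radial distance = base radius + s = 16 + 13.4112 = 29.4112

29.4112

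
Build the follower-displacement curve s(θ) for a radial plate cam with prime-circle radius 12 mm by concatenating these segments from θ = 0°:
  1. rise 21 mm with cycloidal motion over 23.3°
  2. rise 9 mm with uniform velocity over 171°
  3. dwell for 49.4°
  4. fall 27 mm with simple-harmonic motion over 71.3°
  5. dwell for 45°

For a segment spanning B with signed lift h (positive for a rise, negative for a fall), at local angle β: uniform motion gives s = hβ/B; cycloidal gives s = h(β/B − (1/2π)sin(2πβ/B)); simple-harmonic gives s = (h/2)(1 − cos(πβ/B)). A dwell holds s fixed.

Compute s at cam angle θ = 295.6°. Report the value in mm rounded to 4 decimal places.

seg 1 [0°–23.3°] cycloidal, h=21: full span → s += 21 → s = 21.0000
seg 2 [23.3°–194.3°] uniform, h=9: full span → s += 9 → s = 30.0000
seg 3 [194.3°–243.7°] dwell: s stays 30.0000
seg 4 [243.7°–315°] simple-harmonic, h=-27: θ=295.6° here. β=51.9, B=71.3. -27/2·(1 − cos(π·0.7279)) = -22.3610 → s = 7.6390

7.6390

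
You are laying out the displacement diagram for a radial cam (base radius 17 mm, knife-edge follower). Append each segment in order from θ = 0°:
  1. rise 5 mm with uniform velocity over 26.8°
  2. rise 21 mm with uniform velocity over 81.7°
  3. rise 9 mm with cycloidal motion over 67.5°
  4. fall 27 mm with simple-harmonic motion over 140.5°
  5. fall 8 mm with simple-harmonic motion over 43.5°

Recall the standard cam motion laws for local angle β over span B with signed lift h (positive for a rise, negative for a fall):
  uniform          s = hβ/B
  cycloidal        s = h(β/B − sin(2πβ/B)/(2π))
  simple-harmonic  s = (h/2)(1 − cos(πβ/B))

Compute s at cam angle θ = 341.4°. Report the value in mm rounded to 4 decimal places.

seg 1 [0°–26.8°] uniform, h=5: full span → s += 5 → s = 5.0000
seg 2 [26.8°–108.5°] uniform, h=21: full span → s += 21 → s = 26.0000
seg 3 [108.5°–176°] cycloidal, h=9: full span → s += 9 → s = 35.0000
seg 4 [176°–316.5°] simple-harmonic, h=-27: full span → s += -27 → s = 8.0000
seg 5 [316.5°–360°] simple-harmonic, h=-8: θ=341.4° here. β=24.9, B=43.5. -8/2·(1 − cos(π·0.5724)) = -4.9021 → s = 3.0979

3.0979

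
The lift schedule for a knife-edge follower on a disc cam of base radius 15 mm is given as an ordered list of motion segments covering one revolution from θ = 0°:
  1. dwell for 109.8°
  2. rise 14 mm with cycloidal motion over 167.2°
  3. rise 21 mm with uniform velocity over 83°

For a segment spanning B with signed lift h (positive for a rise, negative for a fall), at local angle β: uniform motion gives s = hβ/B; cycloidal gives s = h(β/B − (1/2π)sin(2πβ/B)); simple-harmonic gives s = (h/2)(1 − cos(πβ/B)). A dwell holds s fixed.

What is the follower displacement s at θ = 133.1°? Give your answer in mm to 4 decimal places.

seg 1 [0°–109.8°] dwell: s stays 0.0000
seg 2 [109.8°–277°] cycloidal, h=14: θ=133.1° here. β=23.3, B=167.2. 14·(0.1394 − sin(2π·0.1394)/(2π)) = 0.2399 → s = 0.2399

0.2399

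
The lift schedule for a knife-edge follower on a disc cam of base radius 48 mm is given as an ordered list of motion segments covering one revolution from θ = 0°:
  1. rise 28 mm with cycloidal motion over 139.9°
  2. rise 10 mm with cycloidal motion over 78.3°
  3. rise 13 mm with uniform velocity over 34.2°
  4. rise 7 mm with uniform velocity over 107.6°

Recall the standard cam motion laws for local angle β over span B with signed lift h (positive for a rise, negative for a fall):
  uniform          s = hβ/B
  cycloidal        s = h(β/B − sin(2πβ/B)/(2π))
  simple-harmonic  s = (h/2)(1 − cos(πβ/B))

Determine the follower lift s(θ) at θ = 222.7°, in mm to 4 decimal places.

seg 1 [0°–139.9°] cycloidal, h=28: full span → s += 28 → s = 28.0000
seg 2 [139.9°–218.2°] cycloidal, h=10: full span → s += 10 → s = 38.0000
seg 3 [218.2°–252.4°] uniform, h=13: θ=222.7° here. β=4.5, B=34.2. 13·4.5/34.2 = 1.7105 → s = 39.7105

39.7105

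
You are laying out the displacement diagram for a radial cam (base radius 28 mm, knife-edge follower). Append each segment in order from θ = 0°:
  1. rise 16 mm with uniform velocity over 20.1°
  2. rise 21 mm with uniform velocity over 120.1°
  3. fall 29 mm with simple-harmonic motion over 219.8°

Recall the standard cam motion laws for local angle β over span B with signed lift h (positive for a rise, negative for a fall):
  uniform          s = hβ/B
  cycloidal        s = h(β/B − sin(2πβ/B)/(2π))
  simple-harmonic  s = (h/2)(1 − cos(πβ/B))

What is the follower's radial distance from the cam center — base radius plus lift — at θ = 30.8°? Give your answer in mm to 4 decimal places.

seg 1 [0°–20.1°] uniform, h=16: full span → s += 16 → s = 16.0000
seg 2 [20.1°–140.2°] uniform, h=21: θ=30.8° here. β=10.7, B=120.1. 21·10.7/120.1 = 1.8709 → s = 17.8709
radial distance = base radius + s = 28 + 17.8709 = 45.8709

45.8709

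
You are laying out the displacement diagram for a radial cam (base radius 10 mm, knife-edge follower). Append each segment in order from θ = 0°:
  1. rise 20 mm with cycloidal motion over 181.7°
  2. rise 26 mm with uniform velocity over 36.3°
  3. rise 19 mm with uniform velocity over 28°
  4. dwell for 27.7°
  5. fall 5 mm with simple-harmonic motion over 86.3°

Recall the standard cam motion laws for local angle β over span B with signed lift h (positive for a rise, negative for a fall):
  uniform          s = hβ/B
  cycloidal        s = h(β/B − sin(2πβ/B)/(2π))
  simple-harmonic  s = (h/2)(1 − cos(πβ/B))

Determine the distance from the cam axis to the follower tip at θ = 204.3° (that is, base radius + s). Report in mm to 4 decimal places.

seg 1 [0°–181.7°] cycloidal, h=20: full span → s += 20 → s = 20.0000
seg 2 [181.7°–218°] uniform, h=26: θ=204.3° here. β=22.6, B=36.3. 26·22.6/36.3 = 16.1873 → s = 36.1873
radial distance = base radius + s = 10 + 36.1873 = 46.1873

46.1873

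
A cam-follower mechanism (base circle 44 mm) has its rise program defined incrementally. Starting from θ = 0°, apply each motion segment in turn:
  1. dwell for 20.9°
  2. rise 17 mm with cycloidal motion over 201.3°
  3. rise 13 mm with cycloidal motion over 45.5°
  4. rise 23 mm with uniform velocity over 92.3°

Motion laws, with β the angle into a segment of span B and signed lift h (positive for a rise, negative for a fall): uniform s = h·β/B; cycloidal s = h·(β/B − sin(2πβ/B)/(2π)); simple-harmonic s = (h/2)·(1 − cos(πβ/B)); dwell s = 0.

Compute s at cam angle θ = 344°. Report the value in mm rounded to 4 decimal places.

seg 1 [0°–20.9°] dwell: s stays 0.0000
seg 2 [20.9°–222.2°] cycloidal, h=17: full span → s += 17 → s = 17.0000
seg 3 [222.2°–267.7°] cycloidal, h=13: full span → s += 13 → s = 30.0000
seg 4 [267.7°–360°] uniform, h=23: θ=344° here. β=76.3, B=92.3. 23·76.3/92.3 = 19.0130 → s = 49.0130

49.0130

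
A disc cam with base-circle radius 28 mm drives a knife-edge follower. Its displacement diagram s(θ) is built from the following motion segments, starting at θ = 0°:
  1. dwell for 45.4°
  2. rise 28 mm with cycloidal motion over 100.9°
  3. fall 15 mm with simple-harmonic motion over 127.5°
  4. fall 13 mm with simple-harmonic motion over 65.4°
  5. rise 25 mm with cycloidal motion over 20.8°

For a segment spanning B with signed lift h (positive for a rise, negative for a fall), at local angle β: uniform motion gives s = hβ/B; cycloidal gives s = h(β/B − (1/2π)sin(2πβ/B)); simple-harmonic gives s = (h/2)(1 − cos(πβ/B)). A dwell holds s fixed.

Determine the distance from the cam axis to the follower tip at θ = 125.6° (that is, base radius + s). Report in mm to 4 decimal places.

seg 1 [0°–45.4°] dwell: s stays 0.0000
seg 2 [45.4°–146.3°] cycloidal, h=28: θ=125.6° here. β=80.2, B=100.9. 28·(0.7948 − sin(2π·0.7948)/(2π)) = 26.5363 → s = 26.5363
radial distance = base radius + s = 28 + 26.5363 = 54.5363

54.5363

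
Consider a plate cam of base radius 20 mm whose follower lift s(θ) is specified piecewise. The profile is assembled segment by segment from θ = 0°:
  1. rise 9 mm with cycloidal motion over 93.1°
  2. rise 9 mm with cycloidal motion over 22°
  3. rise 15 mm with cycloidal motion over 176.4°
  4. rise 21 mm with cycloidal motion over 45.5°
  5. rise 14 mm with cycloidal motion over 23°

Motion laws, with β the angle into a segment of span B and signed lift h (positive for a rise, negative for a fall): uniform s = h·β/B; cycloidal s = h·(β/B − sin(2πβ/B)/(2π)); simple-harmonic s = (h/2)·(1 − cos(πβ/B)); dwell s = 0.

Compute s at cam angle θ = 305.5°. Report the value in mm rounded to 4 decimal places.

seg 1 [0°–93.1°] cycloidal, h=9: full span → s += 9 → s = 9.0000
seg 2 [93.1°–115.1°] cycloidal, h=9: full span → s += 9 → s = 18.0000
seg 3 [115.1°–291.5°] cycloidal, h=15: full span → s += 15 → s = 33.0000
seg 4 [291.5°–337°] cycloidal, h=21: θ=305.5° here. β=14, B=45.5. 21·(0.3077 − sin(2π·0.3077)/(2π)) = 3.3365 → s = 36.3365

36.3365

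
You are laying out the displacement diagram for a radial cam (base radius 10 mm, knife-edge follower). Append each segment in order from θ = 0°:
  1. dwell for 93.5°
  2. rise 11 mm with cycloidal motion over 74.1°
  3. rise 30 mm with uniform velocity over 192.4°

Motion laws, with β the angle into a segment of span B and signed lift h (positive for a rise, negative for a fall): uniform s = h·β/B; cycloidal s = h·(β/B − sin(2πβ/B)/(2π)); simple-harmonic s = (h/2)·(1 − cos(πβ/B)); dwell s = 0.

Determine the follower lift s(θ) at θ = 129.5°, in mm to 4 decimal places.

seg 1 [0°–93.5°] dwell: s stays 0.0000
seg 2 [93.5°–167.6°] cycloidal, h=11: θ=129.5° here. β=36, B=74.1. 11·(0.4858 − sin(2π·0.4858)/(2π)) = 5.1885 → s = 5.1885

5.1885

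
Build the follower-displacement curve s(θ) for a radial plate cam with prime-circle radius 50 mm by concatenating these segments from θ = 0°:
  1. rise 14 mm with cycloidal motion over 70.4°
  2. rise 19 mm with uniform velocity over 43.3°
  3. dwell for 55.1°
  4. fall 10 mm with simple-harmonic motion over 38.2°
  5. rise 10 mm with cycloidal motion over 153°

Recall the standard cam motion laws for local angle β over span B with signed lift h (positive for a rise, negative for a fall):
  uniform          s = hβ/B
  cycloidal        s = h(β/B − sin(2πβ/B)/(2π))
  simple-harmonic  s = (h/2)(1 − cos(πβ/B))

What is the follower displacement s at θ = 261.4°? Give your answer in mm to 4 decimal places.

seg 1 [0°–70.4°] cycloidal, h=14: full span → s += 14 → s = 14.0000
seg 2 [70.4°–113.7°] uniform, h=19: full span → s += 19 → s = 33.0000
seg 3 [113.7°–168.8°] dwell: s stays 33.0000
seg 4 [168.8°–207°] simple-harmonic, h=-10: full span → s += -10 → s = 23.0000
seg 5 [207°–360°] cycloidal, h=10: θ=261.4° here. β=54.4, B=153. 10·(0.3556 − sin(2π·0.3556)/(2π)) = 2.3014 → s = 25.3014

25.3014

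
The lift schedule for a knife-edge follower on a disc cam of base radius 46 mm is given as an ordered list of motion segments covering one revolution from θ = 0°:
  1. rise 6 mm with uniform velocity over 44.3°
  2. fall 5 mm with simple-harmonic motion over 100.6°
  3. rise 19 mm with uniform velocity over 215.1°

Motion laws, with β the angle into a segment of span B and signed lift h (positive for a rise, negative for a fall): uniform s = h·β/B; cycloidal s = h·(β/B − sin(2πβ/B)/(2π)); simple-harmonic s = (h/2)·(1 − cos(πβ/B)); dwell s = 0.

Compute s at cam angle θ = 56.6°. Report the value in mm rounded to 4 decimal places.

seg 1 [0°–44.3°] uniform, h=6: full span → s += 6 → s = 6.0000
seg 2 [44.3°–144.9°] simple-harmonic, h=-5: θ=56.6° here. β=12.3, B=100.6. -5/2·(1 − cos(π·0.1223)) = -0.1822 → s = 5.8178

5.8178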